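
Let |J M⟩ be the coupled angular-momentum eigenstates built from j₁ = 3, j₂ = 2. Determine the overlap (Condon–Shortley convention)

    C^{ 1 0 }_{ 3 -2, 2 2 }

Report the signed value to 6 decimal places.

triangle: 4!×2!×0!/7! = 48/5040
(j±m)!: 1!×5!×4!×0!×1!×1! = 2880
prefactor² = (2J+1)×Δ×N² = 576/7
  k=4: +1/(4!×0!×1!×0!×1!×0!) = 1/24
Σ = 1/24  ⇒  CG² = 576/7×1/24² = 1/7
CG = +√(1/7) = +0.377964

+0.377964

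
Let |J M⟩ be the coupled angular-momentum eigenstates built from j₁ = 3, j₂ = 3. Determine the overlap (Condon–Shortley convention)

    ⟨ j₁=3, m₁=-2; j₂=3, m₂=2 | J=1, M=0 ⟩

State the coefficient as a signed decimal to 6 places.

j₁+j₂−J=5  J+j₁−j₂=1  J−j₁+j₂=1  j₁+j₂+J+1=8
(j₁±m₁, j₂±m₂, J±M) = (1,5,5,1,1,1)
P² = 900/7
sum k=4..5:
  [4] +1/24 = 1/24
  [5] −1/120 = -1/120
S = 1/30
C² = P²·S² = 1/7 ; C = +0.377964

+0.377964  (= +√(1/7))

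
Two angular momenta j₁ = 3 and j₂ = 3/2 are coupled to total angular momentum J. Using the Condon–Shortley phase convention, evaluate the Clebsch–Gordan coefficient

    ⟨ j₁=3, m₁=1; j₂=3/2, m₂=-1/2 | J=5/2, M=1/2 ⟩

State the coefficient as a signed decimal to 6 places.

√[6·2!4!1!/8! · 4!2!1!2!3!2!] = √(288/35)
  +(−1)^0/∏(0,2,2,1,2,0)! = 1/8  (running 1/8)
  +(−1)^1/∏(1,1,1,0,3,1)! = -1/6  (running -1/24)
⟨..|..⟩ = √(288/35)·(-1/24) = -0.119523

−√(1/70) = -0.119523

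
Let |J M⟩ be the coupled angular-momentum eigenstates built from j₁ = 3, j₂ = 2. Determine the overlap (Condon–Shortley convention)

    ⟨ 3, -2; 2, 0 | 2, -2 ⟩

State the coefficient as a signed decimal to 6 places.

√[5·3!3!1!/8! · 1!5!2!2!0!4!] = √(360/7)
  +(−1)^2/∏(2,1,3,0,0,1)! = 1/12  (running 1/12)
⟨..|..⟩ = √(360/7)·(1/12) = +0.597614

+0.597614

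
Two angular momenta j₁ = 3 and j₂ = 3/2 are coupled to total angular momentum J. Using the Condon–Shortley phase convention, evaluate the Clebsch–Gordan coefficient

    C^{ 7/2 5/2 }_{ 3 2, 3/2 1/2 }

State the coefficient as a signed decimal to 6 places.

+√(1/7) ≈ +0.377964

√[8·1!5!2!/9! · 5!1!2!1!6!1!] = √(6400/7)
  +(−1)^0/∏(0,1,1,2,4,0)! = 1/48  (running 1/48)
  +(−1)^1/∏(1,0,0,1,5,1)! = -1/120  (running 1/80)
⟨..|..⟩ = √(6400/7)·(1/80) = +0.377964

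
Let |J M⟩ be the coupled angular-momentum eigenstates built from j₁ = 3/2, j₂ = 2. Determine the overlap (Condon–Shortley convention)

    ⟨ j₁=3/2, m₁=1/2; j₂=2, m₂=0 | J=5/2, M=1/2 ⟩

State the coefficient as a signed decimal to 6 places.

√[6·1!2!3!/7! · 2!1!2!2!3!2!] = √(48/35)
  +(−1)^0/∏(0,1,1,2,1,1)! = 1/2  (running 1/2)
  +(−1)^1/∏(1,0,0,1,2,2)! = -1/4  (running 1/4)
⟨..|..⟩ = √(48/35)·(1/4) = +0.292770

+0.292770  (= +√(3/35))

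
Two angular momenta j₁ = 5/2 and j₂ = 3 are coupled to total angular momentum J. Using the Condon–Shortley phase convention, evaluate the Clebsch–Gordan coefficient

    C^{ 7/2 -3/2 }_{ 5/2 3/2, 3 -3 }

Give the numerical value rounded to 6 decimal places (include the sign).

triangle: 2!×3!×4!/10! = 288/3628800
(j±m)!: 4!×1!×0!×6!×2!×5! = 4147200
prefactor² = (2J+1)×Δ×N² = 18432/7
  k=0: +1/(0!×2!×1!×0!×2!×4!) = 1/96
Σ = 1/96  ⇒  CG² = 18432/7×1/96² = 2/7
CG = +√(2/7) = +0.534522

+0.534522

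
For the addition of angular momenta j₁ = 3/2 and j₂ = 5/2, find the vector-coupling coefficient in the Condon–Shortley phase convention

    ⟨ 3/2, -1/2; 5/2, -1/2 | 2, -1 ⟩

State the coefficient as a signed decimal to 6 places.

triangle: 2!×1!×3!/7! = 12/5040
(j±m)!: 1!×2!×2!×3!×1!×3! = 144
prefactor² = (2J+1)×Δ×N² = 12/7
  k=1: −1/(1!×1!×1!×1!×0!×2!) = -1/2
  k=2: +1/(2!×0!×0!×0!×1!×3!) = 1/12
Σ = -5/12  ⇒  CG² = 12/7×(-5/12)² = 25/84
CG = −√(25/84) = -0.545545

−√(25/84) ≈ -0.545545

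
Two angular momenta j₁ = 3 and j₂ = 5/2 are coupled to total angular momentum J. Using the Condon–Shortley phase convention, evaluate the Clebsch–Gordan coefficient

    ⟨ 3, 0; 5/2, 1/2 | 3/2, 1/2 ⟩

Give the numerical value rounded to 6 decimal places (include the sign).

triangle: 4!·2!·1!/8! = 48/40320
(j±m)!: 3!·3!·3!·2!·2!·1! = 864
prefactor² = (2J+1)·Δ·N² = 144/35
  k=2: +1/(2!·2!·1!·1!·1!·0!) = 1/4
  k=3: −1/(3!·1!·0!·0!·2!·1!) = -1/12
Σ = 1/6  ⇒  CG² = 144/35·1/6² = 4/35
CG = +√(4/35) = +0.338062

+0.338062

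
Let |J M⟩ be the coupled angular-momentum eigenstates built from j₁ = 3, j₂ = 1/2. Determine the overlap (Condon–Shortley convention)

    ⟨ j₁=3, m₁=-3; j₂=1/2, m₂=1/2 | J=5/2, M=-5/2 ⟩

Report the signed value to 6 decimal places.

−√(6/7) = -0.925820

√[6·1!5!0!/7! · 0!6!1!0!0!5!] = √(86400/7)
  +(−1)^1/∏(1,0,5,0,0,0)! = -1/120  (running -1/120)
⟨..|..⟩ = √(86400/7)·(-1/120) = -0.925820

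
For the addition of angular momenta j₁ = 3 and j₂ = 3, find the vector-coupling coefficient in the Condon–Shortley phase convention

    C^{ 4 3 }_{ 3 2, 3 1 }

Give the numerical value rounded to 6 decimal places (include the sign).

−√(1/11) = -0.301511

triangle: 2!·4!·4!/11! = 1152/39916800
(j±m)!: 5!·1!·4!·2!·7!·1! = 29030400
prefactor² = (2J+1)·Δ·N² = 82944/11
  k=0: +1/(0!·2!·1!·4!·3!·0!) = 1/288
  k=1: −1/(1!·1!·0!·3!·4!·1!) = -1/144
Σ = -1/288  ⇒  CG² = 82944/11·(-1/288)² = 1/11
CG = −√(1/11) = -0.301511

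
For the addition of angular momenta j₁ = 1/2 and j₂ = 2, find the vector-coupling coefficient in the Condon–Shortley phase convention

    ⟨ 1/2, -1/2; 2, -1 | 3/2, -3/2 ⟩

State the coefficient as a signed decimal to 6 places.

√[4·1!0!3!/5! · 0!1!1!3!0!3!] = √(36/5)
  +(−1)^1/∏(1,0,0,0,0,3)! = -1/6  (running -1/6)
⟨..|..⟩ = √(36/5)·(-1/6) = -0.447214

-0.447214  (= −√(1/5))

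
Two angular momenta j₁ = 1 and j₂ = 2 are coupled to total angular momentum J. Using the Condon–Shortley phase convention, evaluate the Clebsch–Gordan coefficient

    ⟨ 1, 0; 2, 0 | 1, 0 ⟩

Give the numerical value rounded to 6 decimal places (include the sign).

√[3·2!0!2!/5! · 1!1!2!2!1!1!] = √(2/5)
  +(−1)^1/∏(1,1,0,1,0,1)! = -1  (running -1)
⟨..|..⟩ = √(2/5)·(-1) = -0.632456

−√(2/5) = -0.632456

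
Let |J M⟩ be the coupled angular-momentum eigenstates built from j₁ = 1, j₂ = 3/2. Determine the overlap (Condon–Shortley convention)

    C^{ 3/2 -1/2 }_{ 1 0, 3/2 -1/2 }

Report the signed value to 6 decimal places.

triangle: 1!×1!×2!/5! = 2/120
(j±m)!: 1!×1!×1!×2!×1!×2! = 4
prefactor² = (2J+1)×Δ×N² = 4/15
  k=0: +1/(0!×1!×1!×1!×0!×1!) = 1
  k=1: −1/(1!×0!×0!×0!×1!×2!) = -1/2
Σ = 1/2  ⇒  CG² = 4/15×1/2² = 1/15
CG = +√(1/15) = +0.258199

+√(1/15) ≈ +0.258199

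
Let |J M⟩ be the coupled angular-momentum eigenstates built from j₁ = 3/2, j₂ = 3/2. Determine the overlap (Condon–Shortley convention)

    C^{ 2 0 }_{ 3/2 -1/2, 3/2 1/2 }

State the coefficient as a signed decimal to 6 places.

√[5·1!2!2!/6! · 1!2!2!1!2!2!] = √(4/9)
  +(−1)^0/∏(0,1,2,2,0,0)! = 1/4  (running 1/4)
  +(−1)^1/∏(1,0,1,1,1,1)! = -1  (running -3/4)
⟨..|..⟩ = √(4/9)·(-3/4) = -0.500000

−√(1/4) ≈ -0.500000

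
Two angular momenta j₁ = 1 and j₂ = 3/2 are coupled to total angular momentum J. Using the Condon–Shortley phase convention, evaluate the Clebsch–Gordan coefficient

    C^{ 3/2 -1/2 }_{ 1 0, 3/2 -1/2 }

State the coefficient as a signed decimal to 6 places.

j₁+j₂−J=1  J+j₁−j₂=1  J−j₁+j₂=2  j₁+j₂+J+1=5
(j₁±m₁, j₂±m₂, J±M) = (1,1,1,2,1,2)
P² = 4/15
sum k=0..1:
  [0] +1/1 = 1
  [1] −1/2 = -1/2
S = 1/2
C² = P²·S² = 1/15 ; C = +0.258199

+0.258199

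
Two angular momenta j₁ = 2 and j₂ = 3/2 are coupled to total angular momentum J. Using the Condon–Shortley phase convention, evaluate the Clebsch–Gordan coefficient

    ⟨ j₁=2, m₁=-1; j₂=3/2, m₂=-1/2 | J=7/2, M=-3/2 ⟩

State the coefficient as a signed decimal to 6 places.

+√(4/7) = +0.755929

triangle: 0!*4!*3!/8! = 144/40320
(j±m)!: 1!*3!*1!*2!*2!*5! = 2880
prefactor² = (2J+1)*Δ*N² = 576/7
  k=0: +1/(0!*0!*3!*1!*1!*2!) = 1/12
Σ = 1/12  ⇒  CG² = 576/7*1/12² = 4/7
CG = +√(4/7) = +0.755929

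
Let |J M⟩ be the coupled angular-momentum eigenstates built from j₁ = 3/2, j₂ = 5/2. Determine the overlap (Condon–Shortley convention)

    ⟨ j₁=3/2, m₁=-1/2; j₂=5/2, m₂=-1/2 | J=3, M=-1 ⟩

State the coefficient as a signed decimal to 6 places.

-0.129099  (= −√(1/60))

j₁+j₂−J=1  J+j₁−j₂=2  J−j₁+j₂=4  j₁+j₂+J+1=8
(j₁±m₁, j₂±m₂, J±M) = (1,2,2,3,2,4)
P² = 48/5
sum k=0..1:
  [0] +1/8 = 1/8
  [1] −1/6 = -1/6
S = -1/24
C² = P²·S² = 1/60 ; C = -0.129099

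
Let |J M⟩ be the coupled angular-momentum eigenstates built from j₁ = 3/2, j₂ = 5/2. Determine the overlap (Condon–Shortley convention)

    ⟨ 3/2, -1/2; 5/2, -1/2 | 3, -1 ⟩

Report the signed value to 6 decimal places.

j₁+j₂−J=1  J+j₁−j₂=2  J−j₁+j₂=4  j₁+j₂+J+1=8
(j₁±m₁, j₂±m₂, J±M) = (1,2,2,3,2,4)
P² = 48/5
sum k=0..1:
  [0] +1/8 = 1/8
  [1] −1/6 = -1/6
S = -1/24
C² = P²·S² = 1/60 ; C = -0.129099

−√(1/60) = -0.129099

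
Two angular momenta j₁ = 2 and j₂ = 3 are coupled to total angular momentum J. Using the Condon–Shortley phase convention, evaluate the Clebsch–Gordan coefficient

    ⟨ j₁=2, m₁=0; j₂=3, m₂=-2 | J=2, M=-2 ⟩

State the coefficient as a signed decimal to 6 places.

j₁+j₂−J=3  J+j₁−j₂=1  J−j₁+j₂=3  j₁+j₂+J+1=8
(j₁±m₁, j₂±m₂, J±M) = (2,2,1,5,0,4)
P² = 360/7
sum k=1..1:
  [1] −1/12 = -1/12
S = -1/12
C² = P²·S² = 5/14 ; C = -0.597614

−√(5/14) = -0.597614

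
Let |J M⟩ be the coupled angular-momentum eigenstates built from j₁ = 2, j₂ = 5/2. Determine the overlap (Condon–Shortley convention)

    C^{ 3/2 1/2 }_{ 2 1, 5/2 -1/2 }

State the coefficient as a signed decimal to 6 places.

triangle: 3!*1!*2!/7! = 12/5040
(j±m)!: 3!*1!*2!*3!*2!*1! = 144
prefactor² = (2J+1)*Δ*N² = 48/35
  k=0: +1/(0!*3!*1!*2!*0!*0!) = 1/12
  k=1: −1/(1!*2!*0!*1!*1!*1!) = -1/2
Σ = -5/12  ⇒  CG² = 48/35*(-5/12)² = 5/21
CG = −√(5/21) = -0.487950

-0.487950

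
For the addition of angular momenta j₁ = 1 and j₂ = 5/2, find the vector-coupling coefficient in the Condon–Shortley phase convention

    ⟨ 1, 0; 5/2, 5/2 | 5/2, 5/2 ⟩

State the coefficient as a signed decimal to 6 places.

−√(5/7) = -0.845154

√[6·1!1!4!/7! · 1!1!5!0!5!0!] = √(2880/7)
  +(−1)^1/∏(1,0,0,4,1,0)! = -1/24  (running -1/24)
⟨..|..⟩ = √(2880/7)·(-1/24) = -0.845154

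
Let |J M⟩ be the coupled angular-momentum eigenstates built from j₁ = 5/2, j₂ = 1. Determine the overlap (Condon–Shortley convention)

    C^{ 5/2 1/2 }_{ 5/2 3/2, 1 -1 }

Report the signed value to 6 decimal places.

+0.676123

√[6·1!4!1!/7! · 4!1!0!2!3!2!] = √(576/35)
  +(−1)^0/∏(0,1,1,0,3,1)! = 1/6  (running 1/6)
⟨..|..⟩ = √(576/35)·(1/6) = +0.676123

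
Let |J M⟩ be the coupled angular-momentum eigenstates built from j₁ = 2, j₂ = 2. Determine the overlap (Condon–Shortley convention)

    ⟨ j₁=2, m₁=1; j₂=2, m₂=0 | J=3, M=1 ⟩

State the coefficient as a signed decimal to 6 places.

+√(1/5) ≈ +0.447214

triangle: 1!×3!×3!/8! = 36/40320
(j±m)!: 3!×1!×2!×2!×4!×2! = 1152
prefactor² = (2J+1)×Δ×N² = 36/5
  k=0: +1/(0!×1!×1!×2!×2!×1!) = 1/4
  k=1: −1/(1!×0!×0!×1!×3!×2!) = -1/12
Σ = 1/6  ⇒  CG² = 36/5×1/6² = 1/5
CG = +√(1/5) = +0.447214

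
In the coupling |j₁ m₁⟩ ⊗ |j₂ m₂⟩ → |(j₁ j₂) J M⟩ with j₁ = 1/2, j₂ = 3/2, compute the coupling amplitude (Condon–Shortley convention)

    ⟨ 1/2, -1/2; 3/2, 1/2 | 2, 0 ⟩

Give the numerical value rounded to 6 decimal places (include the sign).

√[5·0!1!3!/5! · 0!1!2!1!2!2!] = √(2)
  +(−1)^0/∏(0,0,1,2,0,1)! = 1/2  (running 1/2)
⟨..|..⟩ = √(2)·(1/2) = +0.707107

+√(1/2) ≈ +0.707107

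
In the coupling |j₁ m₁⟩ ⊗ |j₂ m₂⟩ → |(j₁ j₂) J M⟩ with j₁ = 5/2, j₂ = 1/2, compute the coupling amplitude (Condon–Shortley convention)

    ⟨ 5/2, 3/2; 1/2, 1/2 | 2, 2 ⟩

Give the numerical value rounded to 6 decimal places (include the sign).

√[5·1!4!0!/6! · 4!1!1!0!4!0!] = √(96)
  +(−1)^1/∏(1,0,0,0,4,0)! = -1/24  (running -1/24)
⟨..|..⟩ = √(96)·(-1/24) = -0.408248

−√(1/6) ≈ -0.408248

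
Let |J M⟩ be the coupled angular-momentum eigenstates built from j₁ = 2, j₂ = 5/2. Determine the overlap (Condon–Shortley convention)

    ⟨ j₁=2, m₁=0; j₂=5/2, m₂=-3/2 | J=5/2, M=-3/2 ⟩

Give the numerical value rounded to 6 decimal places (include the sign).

−√(1/70) ≈ -0.119523

triangle: 2!×2!×3!/8! = 24/40320
(j±m)!: 2!×2!×1!×4!×1!×4! = 2304
prefactor² = (2J+1)×Δ×N² = 288/35
  k=0: +1/(0!×2!×2!×1!×0!×2!) = 1/8
  k=1: −1/(1!×1!×1!×0!×1!×3!) = -1/6
Σ = -1/24  ⇒  CG² = 288/35×(-1/24)² = 1/70
CG = −√(1/70) = -0.119523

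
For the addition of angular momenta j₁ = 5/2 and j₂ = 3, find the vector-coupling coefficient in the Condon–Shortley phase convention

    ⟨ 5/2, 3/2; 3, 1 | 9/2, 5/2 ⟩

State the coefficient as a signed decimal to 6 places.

+√(10/99) = +0.317821

√[10·1!4!5!/11! · 4!1!4!2!7!2!] = √(92160/11)
  +(−1)^0/∏(0,1,1,4,3,1)! = 1/144  (running 1/144)
  +(−1)^1/∏(1,0,0,3,4,2)! = -1/288  (running 1/288)
⟨..|..⟩ = √(92160/11)·(1/288) = +0.317821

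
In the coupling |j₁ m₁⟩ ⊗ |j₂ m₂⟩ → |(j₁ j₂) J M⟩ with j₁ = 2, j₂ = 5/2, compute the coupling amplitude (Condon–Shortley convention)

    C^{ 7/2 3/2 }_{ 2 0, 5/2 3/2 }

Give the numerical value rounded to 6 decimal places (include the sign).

-0.534522  (= −√(2/7))

√[8·1!3!4!/9! · 2!2!4!1!5!2!] = √(512/7)
  +(−1)^0/∏(0,1,2,4,1,0)! = 1/48  (running 1/48)
  +(−1)^1/∏(1,0,1,3,2,1)! = -1/12  (running -1/16)
⟨..|..⟩ = √(512/7)·(-1/16) = -0.534522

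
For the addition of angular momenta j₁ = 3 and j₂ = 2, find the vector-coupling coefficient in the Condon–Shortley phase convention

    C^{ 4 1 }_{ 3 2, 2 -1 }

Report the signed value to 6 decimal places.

+0.591608  (= +√(7/20))

triangle: 1!×5!×3!/10! = 720/3628800
(j±m)!: 5!×1!×1!×3!×5!×3! = 518400
prefactor² = (2J+1)×Δ×N² = 6480/7
  k=0: +1/(0!×1!×1!×1!×4!×2!) = 1/48
  k=1: −1/(1!×0!×0!×0!×5!×3!) = -1/720
Σ = 7/360  ⇒  CG² = 6480/7×7/360² = 7/20
CG = +√(7/20) = +0.591608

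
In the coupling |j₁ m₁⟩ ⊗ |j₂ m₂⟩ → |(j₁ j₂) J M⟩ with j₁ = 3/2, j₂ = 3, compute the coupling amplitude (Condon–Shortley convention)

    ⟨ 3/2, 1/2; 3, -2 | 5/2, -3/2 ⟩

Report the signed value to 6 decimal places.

+0.267261  (= +√(1/14))

√[6·2!1!4!/8! · 2!1!1!5!1!4!] = √(288/7)
  +(−1)^0/∏(0,2,1,1,0,3)! = 1/12  (running 1/12)
  +(−1)^1/∏(1,1,0,0,1,4)! = -1/24  (running 1/24)
⟨..|..⟩ = √(288/7)·(1/24) = +0.267261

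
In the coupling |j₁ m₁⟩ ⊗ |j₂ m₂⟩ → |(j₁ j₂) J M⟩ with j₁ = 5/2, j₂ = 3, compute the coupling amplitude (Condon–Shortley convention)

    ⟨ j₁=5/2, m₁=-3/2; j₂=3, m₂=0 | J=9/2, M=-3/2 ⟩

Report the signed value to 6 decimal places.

√[10·1!4!5!/11! · 1!4!3!3!3!6!] = √(207360/77)
  +(−1)^0/∏(0,1,4,3,0,2)! = 1/288  (running 1/288)
  +(−1)^1/∏(1,0,3,2,1,3)! = -1/72  (running -1/96)
⟨..|..⟩ = √(207360/77)·(-1/96) = -0.540562

-0.540562  (= −√(45/154))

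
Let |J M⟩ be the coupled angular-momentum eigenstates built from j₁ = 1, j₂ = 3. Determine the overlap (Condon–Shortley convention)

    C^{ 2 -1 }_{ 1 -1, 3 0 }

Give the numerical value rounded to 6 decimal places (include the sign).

+√(1/7) = +0.377964

√[5·2!0!4!/7! · 0!2!3!3!1!3!] = √(144/7)
  +(−1)^2/∏(2,0,0,1,0,3)! = 1/12  (running 1/12)
⟨..|..⟩ = √(144/7)·(1/12) = +0.377964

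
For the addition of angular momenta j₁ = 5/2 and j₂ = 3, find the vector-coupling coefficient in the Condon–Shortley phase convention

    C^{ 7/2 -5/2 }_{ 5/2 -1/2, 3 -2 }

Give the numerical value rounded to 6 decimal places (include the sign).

√[8·2!3!4!/10! · 2!3!1!5!1!6!] = √(4608/7)
  +(−1)^0/∏(0,2,3,1,0,3)! = 1/72  (running 1/72)
  +(−1)^1/∏(1,1,2,0,1,4)! = -1/48  (running -1/144)
⟨..|..⟩ = √(4608/7)·(-1/144) = -0.178174

−√(2/63) ≈ -0.178174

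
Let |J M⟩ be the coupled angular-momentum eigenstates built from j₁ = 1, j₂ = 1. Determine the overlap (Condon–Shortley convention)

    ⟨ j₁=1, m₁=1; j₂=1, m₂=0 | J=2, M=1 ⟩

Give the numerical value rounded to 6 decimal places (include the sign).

+√(1/2) = +0.707107

j₁+j₂−J=0  J+j₁−j₂=2  J−j₁+j₂=2  j₁+j₂+J+1=5
(j₁±m₁, j₂±m₂, J±M) = (2,0,1,1,3,1)
P² = 2
sum k=0..0:
  [0] +1/2 = 1/2
S = 1/2
C² = P²·S² = 1/2 ; C = +0.707107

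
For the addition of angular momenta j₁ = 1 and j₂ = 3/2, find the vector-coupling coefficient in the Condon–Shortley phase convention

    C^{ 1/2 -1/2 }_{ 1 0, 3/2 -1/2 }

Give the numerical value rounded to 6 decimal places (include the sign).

j₁+j₂−J=2  J+j₁−j₂=0  J−j₁+j₂=1  j₁+j₂+J+1=4
(j₁±m₁, j₂±m₂, J±M) = (1,1,1,2,0,1)
P² = 1/3
sum k=1..1:
  [1] −1/1 = -1
S = -1
C² = P²·S² = 1/3 ; C = -0.577350

-0.577350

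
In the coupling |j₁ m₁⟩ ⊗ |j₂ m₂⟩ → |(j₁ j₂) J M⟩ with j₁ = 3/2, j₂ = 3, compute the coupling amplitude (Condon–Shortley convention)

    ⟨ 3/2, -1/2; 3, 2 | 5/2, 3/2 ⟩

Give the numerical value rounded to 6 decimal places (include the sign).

+0.267261

j₁+j₂−J=2  J+j₁−j₂=1  J−j₁+j₂=4  j₁+j₂+J+1=8
(j₁±m₁, j₂±m₂, J±M) = (1,2,5,1,4,1)
P² = 288/7
sum k=1..2:
  [1] −1/24 = -1/24
  [2] +1/12 = 1/12
S = 1/24
C² = P²·S² = 1/14 ; C = +0.267261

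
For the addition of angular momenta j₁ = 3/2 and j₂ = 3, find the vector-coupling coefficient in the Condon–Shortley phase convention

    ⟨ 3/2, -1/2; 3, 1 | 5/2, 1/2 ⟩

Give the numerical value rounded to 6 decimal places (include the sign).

triangle: 2!×1!×4!/8! = 48/40320
(j±m)!: 1!×2!×4!×2!×3!×2! = 1152
prefactor² = (2J+1)×Δ×N² = 288/35
  k=1: −1/(1!×1!×1!×3!×0!×1!) = -1/6
  k=2: +1/(2!×0!×0!×2!×1!×2!) = 1/8
Σ = -1/24  ⇒  CG² = 288/35×(-1/24)² = 1/70
CG = −√(1/70) = -0.119523

-0.119523  (= −√(1/70))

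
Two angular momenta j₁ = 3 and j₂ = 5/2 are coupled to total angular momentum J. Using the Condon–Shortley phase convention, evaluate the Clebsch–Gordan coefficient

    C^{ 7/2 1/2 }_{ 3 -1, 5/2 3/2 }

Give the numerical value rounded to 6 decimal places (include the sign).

+√(8/63) = +0.356348

√[8·2!4!3!/10! · 2!4!4!1!4!3!] = √(18432/175)
  +(−1)^1/∏(1,1,3,3,1,0)! = -1/36  (running -1/36)
  +(−1)^2/∏(2,0,2,2,2,1)! = 1/16  (running 5/144)
⟨..|..⟩ = √(18432/175)·(5/144) = +0.356348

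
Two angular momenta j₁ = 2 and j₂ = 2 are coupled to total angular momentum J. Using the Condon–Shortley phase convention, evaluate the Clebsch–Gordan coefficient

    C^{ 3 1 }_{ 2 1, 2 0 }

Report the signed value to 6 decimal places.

triangle: 1!·3!·3!/8! = 36/40320
(j±m)!: 3!·1!·2!·2!·4!·2! = 1152
prefactor² = (2J+1)·Δ·N² = 36/5
  k=0: +1/(0!·1!·1!·2!·2!·1!) = 1/4
  k=1: −1/(1!·0!·0!·1!·3!·2!) = -1/12
Σ = 1/6  ⇒  CG² = 36/5·1/6² = 1/5
CG = +√(1/5) = +0.447214

+0.447214  (= +√(1/5))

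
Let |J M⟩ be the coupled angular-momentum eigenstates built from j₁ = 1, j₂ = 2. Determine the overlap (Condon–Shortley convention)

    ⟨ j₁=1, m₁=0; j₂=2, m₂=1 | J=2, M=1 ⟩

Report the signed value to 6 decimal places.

−√(1/6) = -0.408248

j₁+j₂−J=1  J+j₁−j₂=1  J−j₁+j₂=3  j₁+j₂+J+1=6
(j₁±m₁, j₂±m₂, J±M) = (1,1,3,1,3,1)
P² = 3/2
sum k=0..1:
  [0] +1/6 = 1/6
  [1] −1/2 = -1/2
S = -1/3
C² = P²·S² = 1/6 ; C = -0.408248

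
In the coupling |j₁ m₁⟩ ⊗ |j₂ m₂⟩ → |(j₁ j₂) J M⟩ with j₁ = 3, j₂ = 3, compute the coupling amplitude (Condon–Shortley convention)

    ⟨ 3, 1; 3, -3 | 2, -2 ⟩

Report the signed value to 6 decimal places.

√[5·4!2!2!/9! · 4!2!0!6!0!4!] = √(7680/7)
  +(−1)^0/∏(0,4,2,0,0,2)! = 1/96  (running 1/96)
⟨..|..⟩ = √(7680/7)·(1/96) = +0.345033

+0.345033  (= +√(5/42))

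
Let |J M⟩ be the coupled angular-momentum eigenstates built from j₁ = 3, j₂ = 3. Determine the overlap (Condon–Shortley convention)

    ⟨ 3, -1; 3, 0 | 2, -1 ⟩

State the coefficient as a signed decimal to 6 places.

+√(1/42) = +0.154303

j₁+j₂−J=4  J+j₁−j₂=2  J−j₁+j₂=2  j₁+j₂+J+1=9
(j₁±m₁, j₂±m₂, J±M) = (2,4,3,3,1,3)
P² = 96/7
sum k=2..3:
  [2] +1/8 = 1/8
  [3] −1/12 = -1/12
S = 1/24
C² = P²·S² = 1/42 ; C = +0.154303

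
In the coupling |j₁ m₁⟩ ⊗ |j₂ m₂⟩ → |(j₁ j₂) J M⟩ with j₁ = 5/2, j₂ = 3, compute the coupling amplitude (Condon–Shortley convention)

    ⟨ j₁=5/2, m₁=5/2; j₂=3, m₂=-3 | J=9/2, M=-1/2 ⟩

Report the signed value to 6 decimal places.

+0.147122

j₁+j₂−J=1  J+j₁−j₂=4  J−j₁+j₂=5  j₁+j₂+J+1=11
(j₁±m₁, j₂±m₂, J±M) = (5,0,0,6,4,5)
P² = 13824000/77
sum k=0..0:
  [0] +1/2880 = 1/2880
S = 1/2880
C² = P²·S² = 5/231 ; C = +0.147122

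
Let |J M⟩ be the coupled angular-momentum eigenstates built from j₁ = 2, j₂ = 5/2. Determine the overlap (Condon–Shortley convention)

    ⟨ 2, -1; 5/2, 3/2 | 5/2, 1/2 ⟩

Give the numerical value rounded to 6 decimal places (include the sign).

j₁+j₂−J=2  J+j₁−j₂=2  J−j₁+j₂=3  j₁+j₂+J+1=8
(j₁±m₁, j₂±m₂, J±M) = (1,3,4,1,3,2)
P² = 216/35
sum k=1..2:
  [1] −1/12 = -1/12
  [2] +1/4 = 1/4
S = 1/6
C² = P²·S² = 6/35 ; C = +0.414039

+0.414039  (= +√(6/35))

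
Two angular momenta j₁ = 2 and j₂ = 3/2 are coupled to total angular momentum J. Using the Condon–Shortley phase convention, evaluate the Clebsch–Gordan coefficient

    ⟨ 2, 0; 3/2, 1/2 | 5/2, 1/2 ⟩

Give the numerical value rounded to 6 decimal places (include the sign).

-0.292770

j₁+j₂−J=1  J+j₁−j₂=3  J−j₁+j₂=2  j₁+j₂+J+1=7
(j₁±m₁, j₂±m₂, J±M) = (2,2,2,1,3,2)
P² = 48/35
sum k=0..1:
  [0] +1/4 = 1/4
  [1] −1/2 = -1/2
S = -1/4
C² = P²·S² = 3/35 ; C = -0.292770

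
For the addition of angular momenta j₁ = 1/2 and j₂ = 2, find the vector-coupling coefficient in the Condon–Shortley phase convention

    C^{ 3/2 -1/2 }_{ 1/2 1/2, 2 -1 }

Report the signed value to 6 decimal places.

√[4·1!0!3!/5! · 1!0!1!3!1!2!] = √(12/5)
  +(−1)^0/∏(0,1,0,1,0,2)! = 1/2  (running 1/2)
⟨..|..⟩ = √(12/5)·(1/2) = +0.774597

+√(3/5) = +0.774597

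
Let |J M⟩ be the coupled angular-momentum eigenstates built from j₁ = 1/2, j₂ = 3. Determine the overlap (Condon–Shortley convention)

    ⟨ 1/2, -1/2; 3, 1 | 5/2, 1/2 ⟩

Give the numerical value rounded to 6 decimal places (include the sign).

j₁+j₂−J=1  J+j₁−j₂=0  J−j₁+j₂=5  j₁+j₂+J+1=7
(j₁±m₁, j₂±m₂, J±M) = (0,1,4,2,3,2)
P² = 576/7
sum k=1..1:
  [1] −1/12 = -1/12
S = -1/12
C² = P²·S² = 4/7 ; C = -0.755929

−√(4/7) = -0.755929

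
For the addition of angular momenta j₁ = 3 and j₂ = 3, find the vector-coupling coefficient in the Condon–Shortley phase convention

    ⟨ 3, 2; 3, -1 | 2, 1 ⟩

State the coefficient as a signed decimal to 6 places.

√[5·4!2!2!/9! · 5!1!2!4!3!1!] = √(320/7)
  +(−1)^0/∏(0,4,1,2,1,0)! = 1/48  (running 1/48)
  +(−1)^1/∏(1,3,0,1,2,1)! = -1/12  (running -1/16)
⟨..|..⟩ = √(320/7)·(-1/16) = -0.422577

−√(5/28) ≈ -0.422577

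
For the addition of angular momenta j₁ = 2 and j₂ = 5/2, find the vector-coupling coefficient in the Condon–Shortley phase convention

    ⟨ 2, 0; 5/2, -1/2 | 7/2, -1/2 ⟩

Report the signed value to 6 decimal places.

+0.195180

j₁+j₂−J=1  J+j₁−j₂=3  J−j₁+j₂=4  j₁+j₂+J+1=9
(j₁±m₁, j₂±m₂, J±M) = (2,2,2,3,3,4)
P² = 768/35
sum k=0..1:
  [0] +1/8 = 1/8
  [1] −1/12 = -1/12
S = 1/24
C² = P²·S² = 4/105 ; C = +0.195180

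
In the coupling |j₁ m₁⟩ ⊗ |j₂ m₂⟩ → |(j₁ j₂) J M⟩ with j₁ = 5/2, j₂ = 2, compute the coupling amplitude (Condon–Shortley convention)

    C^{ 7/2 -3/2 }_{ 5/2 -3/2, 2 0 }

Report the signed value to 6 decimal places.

triangle: 1!*4!*3!/9! = 144/362880
(j±m)!: 1!*4!*2!*2!*2!*5! = 23040
prefactor² = (2J+1)*Δ*N² = 512/7
  k=0: +1/(0!*1!*4!*2!*0!*1!) = 1/48
  k=1: −1/(1!*0!*3!*1!*1!*2!) = -1/12
Σ = -1/16  ⇒  CG² = 512/7*(-1/16)² = 2/7
CG = −√(2/7) = -0.534522

-0.534522  (= −√(2/7))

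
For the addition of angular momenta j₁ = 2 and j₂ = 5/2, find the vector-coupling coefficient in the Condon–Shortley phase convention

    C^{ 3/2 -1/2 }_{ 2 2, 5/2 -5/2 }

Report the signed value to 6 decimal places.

j₁+j₂−J=3  J+j₁−j₂=1  J−j₁+j₂=2  j₁+j₂+J+1=7
(j₁±m₁, j₂±m₂, J±M) = (4,0,0,5,1,2)
P² = 384/7
sum k=0..0:
  [0] +1/12 = 1/12
S = 1/12
C² = P²·S² = 8/21 ; C = +0.617213

+0.617213  (= +√(8/21))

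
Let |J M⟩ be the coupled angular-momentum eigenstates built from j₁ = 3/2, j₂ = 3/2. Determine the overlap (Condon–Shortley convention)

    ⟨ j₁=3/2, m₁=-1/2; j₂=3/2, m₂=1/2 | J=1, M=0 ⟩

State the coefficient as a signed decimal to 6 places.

√[3·2!1!1!/5! · 1!2!2!1!1!1!] = √(1/5)
  +(−1)^1/∏(1,1,1,1,0,0)! = -1  (running -1)
  +(−1)^2/∏(2,0,0,0,1,1)! = 1/2  (running -1/2)
⟨..|..⟩ = √(1/5)·(-1/2) = -0.223607

−√(1/20) = -0.223607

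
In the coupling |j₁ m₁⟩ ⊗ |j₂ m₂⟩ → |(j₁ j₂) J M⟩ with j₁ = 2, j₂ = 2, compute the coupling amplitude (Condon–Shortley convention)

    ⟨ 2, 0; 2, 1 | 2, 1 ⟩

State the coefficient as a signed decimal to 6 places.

−√(1/14) = -0.267261

√[5·2!2!2!/7! · 2!2!3!1!3!1!] = √(8/7)
  +(−1)^1/∏(1,1,1,2,1,0)! = -1/2  (running -1/2)
  +(−1)^2/∏(2,0,0,1,2,1)! = 1/4  (running -1/4)
⟨..|..⟩ = √(8/7)·(-1/4) = -0.267261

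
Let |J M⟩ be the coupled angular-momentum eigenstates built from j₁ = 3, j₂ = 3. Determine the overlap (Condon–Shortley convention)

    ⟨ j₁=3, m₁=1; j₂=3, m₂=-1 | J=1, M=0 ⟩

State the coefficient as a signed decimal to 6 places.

j₁+j₂−J=5  J+j₁−j₂=1  J−j₁+j₂=1  j₁+j₂+J+1=8
(j₁±m₁, j₂±m₂, J±M) = (4,2,2,4,1,1)
P² = 144/7
sum k=1..2:
  [1] −1/24 = -1/24
  [2] +1/12 = 1/12
S = 1/24
C² = P²·S² = 1/28 ; C = +0.188982

+√(1/28) ≈ +0.188982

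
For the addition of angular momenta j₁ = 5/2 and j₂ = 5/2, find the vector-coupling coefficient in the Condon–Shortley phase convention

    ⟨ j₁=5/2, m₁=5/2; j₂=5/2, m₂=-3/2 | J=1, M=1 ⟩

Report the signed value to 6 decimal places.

+√(1/7) = +0.377964

√[3·4!1!1!/7! · 5!0!1!4!2!0!] = √(576/7)
  +(−1)^0/∏(0,4,0,1,1,0)! = 1/24  (running 1/24)
⟨..|..⟩ = √(576/7)·(1/24) = +0.377964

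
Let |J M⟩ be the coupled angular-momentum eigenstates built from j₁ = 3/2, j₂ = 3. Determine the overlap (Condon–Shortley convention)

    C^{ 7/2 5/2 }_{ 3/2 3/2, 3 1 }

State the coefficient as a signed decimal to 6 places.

+0.690066

√[8·1!2!5!/9! · 3!0!4!2!6!1!] = √(7680/7)
  +(−1)^0/∏(0,1,0,4,2,1)! = 1/48  (running 1/48)
⟨..|..⟩ = √(7680/7)·(1/48) = +0.690066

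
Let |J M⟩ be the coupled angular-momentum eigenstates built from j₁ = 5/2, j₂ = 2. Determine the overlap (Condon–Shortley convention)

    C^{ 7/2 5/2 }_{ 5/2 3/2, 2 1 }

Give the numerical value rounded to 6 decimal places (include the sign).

triangle: 1!·4!·3!/9! = 144/362880
(j±m)!: 4!·1!·3!·1!·6!·1! = 103680
prefactor² = (2J+1)·Δ·N² = 2304/7
  k=0: +1/(0!·1!·1!·3!·3!·0!) = 1/36
  k=1: −1/(1!·0!·0!·2!·4!·1!) = -1/48
Σ = 1/144  ⇒  CG² = 2304/7·1/144² = 1/63
CG = +√(1/63) = +0.125988

+√(1/63) ≈ +0.125988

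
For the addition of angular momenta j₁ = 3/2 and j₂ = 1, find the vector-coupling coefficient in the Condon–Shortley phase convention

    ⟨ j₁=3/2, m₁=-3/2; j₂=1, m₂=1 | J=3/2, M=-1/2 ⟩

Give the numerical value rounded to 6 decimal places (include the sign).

j₁+j₂−J=1  J+j₁−j₂=2  J−j₁+j₂=1  j₁+j₂+J+1=5
(j₁±m₁, j₂±m₂, J±M) = (0,3,2,0,1,2)
P² = 8/5
sum k=1..1:
  [1] −1/2 = -1/2
S = -1/2
C² = P²·S² = 2/5 ; C = -0.632456

-0.632456  (= −√(2/5))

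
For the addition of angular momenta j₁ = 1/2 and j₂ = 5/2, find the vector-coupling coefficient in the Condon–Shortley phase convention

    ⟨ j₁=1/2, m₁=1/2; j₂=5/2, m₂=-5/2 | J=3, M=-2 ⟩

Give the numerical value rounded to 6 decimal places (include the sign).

triangle: 0!×1!×5!/7! = 120/5040
(j±m)!: 1!×0!×0!×5!×1!×5! = 14400
prefactor² = (2J+1)×Δ×N² = 2400
  k=0: +1/(0!×0!×0!×0!×1!×5!) = 1/120
Σ = 1/120  ⇒  CG² = 2400×1/120² = 1/6
CG = +√(1/6) = +0.408248

+0.408248  (= +√(1/6))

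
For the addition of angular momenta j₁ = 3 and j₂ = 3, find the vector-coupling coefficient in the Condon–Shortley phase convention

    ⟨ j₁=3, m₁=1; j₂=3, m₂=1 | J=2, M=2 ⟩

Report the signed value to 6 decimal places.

j₁+j₂−J=4  J+j₁−j₂=2  J−j₁+j₂=2  j₁+j₂+J+1=9
(j₁±m₁, j₂±m₂, J±M) = (4,2,4,2,4,0)
P² = 512/7
sum k=2..2:
  [2] +1/16 = 1/16
S = 1/16
C² = P²·S² = 2/7 ; C = +0.534522

+0.534522  (= +√(2/7))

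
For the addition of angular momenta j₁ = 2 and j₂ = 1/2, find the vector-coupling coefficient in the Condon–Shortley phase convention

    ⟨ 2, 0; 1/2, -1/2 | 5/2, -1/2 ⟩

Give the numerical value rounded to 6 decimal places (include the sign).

√[6·0!4!1!/6! · 2!2!0!1!2!3!] = √(48/5)
  +(−1)^0/∏(0,0,2,0,2,1)! = 1/4  (running 1/4)
⟨..|..⟩ = √(48/5)·(1/4) = +0.774597

+√(3/5) = +0.774597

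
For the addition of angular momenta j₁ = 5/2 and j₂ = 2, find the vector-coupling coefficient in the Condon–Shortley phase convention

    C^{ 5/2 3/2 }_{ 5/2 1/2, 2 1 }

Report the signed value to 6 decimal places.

triangle: 2!*3!*2!/8! = 24/40320
(j±m)!: 3!*2!*3!*1!*4!*1! = 1728
prefactor² = (2J+1)*Δ*N² = 216/35
  k=1: −1/(1!*1!*1!*2!*2!*0!) = -1/4
  k=2: +1/(2!*0!*0!*1!*3!*1!) = 1/12
Σ = -1/6  ⇒  CG² = 216/35*(-1/6)² = 6/35
CG = −√(6/35) = -0.414039

−√(6/35) ≈ -0.414039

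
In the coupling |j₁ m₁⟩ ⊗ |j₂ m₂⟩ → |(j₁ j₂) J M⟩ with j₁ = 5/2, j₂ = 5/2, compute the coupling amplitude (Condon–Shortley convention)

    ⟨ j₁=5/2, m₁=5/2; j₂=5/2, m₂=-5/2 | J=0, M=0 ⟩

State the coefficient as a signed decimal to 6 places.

triangle: 5!×0!×0!/6! = 120/720
(j±m)!: 5!×0!×0!×5!×0!×0! = 14400
prefactor² = (2J+1)×Δ×N² = 2400
  k=0: +1/(0!×5!×0!×0!×0!×0!) = 1/120
Σ = 1/120  ⇒  CG² = 2400×1/120² = 1/6
CG = +√(1/6) = +0.408248

+0.408248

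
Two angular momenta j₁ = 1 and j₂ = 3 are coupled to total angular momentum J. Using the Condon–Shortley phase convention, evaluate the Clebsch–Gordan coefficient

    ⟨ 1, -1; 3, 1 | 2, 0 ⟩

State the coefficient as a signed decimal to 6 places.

+0.534522

j₁+j₂−J=2  J+j₁−j₂=0  J−j₁+j₂=4  j₁+j₂+J+1=7
(j₁±m₁, j₂±m₂, J±M) = (0,2,4,2,2,2)
P² = 128/7
sum k=2..2:
  [2] +1/8 = 1/8
S = 1/8
C² = P²·S² = 2/7 ; C = +0.534522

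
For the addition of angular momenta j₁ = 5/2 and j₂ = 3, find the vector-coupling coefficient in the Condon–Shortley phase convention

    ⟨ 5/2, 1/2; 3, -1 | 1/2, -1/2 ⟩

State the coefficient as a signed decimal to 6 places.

√[2·5!0!1!/7! · 3!2!2!4!0!1!] = √(192/7)
  +(−1)^2/∏(2,3,0,0,0,1)! = 1/12  (running 1/12)
⟨..|..⟩ = √(192/7)·(1/12) = +0.436436

+0.436436  (= +√(4/21))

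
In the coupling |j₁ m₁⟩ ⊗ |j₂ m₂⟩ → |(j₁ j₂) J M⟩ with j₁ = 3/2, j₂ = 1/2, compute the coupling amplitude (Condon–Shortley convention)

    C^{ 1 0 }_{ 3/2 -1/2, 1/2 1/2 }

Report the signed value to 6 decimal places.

j₁+j₂−J=1  J+j₁−j₂=2  J−j₁+j₂=0  j₁+j₂+J+1=4
(j₁±m₁, j₂±m₂, J±M) = (1,2,1,0,1,1)
P² = 1/2
sum k=1..1:
  [1] −1/1 = -1
S = -1
C² = P²·S² = 1/2 ; C = -0.707107

−√(1/2) ≈ -0.707107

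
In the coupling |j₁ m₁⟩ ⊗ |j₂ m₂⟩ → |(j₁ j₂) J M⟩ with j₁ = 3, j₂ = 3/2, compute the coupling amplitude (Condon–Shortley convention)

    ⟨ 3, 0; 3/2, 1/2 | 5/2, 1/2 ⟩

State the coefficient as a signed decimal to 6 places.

triangle: 2!·4!·1!/8! = 48/40320
(j±m)!: 3!·3!·2!·1!·3!·2! = 864
prefactor² = (2J+1)·Δ·N² = 216/35
  k=1: −1/(1!·1!·2!·1!·2!·0!) = -1/4
  k=2: +1/(2!·0!·1!·0!·3!·1!) = 1/12
Σ = -1/6  ⇒  CG² = 216/35·(-1/6)² = 6/35
CG = −√(6/35) = -0.414039

-0.414039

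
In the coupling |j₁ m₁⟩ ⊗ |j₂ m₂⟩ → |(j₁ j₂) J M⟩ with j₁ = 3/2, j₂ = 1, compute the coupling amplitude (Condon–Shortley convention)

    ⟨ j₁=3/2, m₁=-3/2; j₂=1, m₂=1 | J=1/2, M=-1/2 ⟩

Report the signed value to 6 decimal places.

j₁+j₂−J=2  J+j₁−j₂=1  J−j₁+j₂=0  j₁+j₂+J+1=4
(j₁±m₁, j₂±m₂, J±M) = (0,3,2,0,0,1)
P² = 2
sum k=2..2:
  [2] +1/2 = 1/2
S = 1/2
C² = P²·S² = 1/2 ; C = +0.707107

+√(1/2) ≈ +0.707107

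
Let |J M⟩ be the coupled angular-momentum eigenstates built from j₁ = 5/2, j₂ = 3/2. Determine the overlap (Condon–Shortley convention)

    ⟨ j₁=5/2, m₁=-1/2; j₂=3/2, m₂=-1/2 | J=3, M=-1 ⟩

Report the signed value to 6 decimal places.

+√(1/60) ≈ +0.129099

triangle: 1!×4!×2!/8! = 48/40320
(j±m)!: 2!×3!×1!×2!×2!×4! = 1152
prefactor² = (2J+1)×Δ×N² = 48/5
  k=0: +1/(0!×1!×3!×1!×1!×1!) = 1/6
  k=1: −1/(1!×0!×2!×0!×2!×2!) = -1/8
Σ = 1/24  ⇒  CG² = 48/5×1/24² = 1/60
CG = +√(1/60) = +0.129099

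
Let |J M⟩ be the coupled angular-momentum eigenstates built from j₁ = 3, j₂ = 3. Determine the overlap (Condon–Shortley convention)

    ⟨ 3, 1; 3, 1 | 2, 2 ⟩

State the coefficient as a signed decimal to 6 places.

+0.534522

j₁+j₂−J=4  J+j₁−j₂=2  J−j₁+j₂=2  j₁+j₂+J+1=9
(j₁±m₁, j₂±m₂, J±M) = (4,2,4,2,4,0)
P² = 512/7
sum k=2..2:
  [2] +1/16 = 1/16
S = 1/16
C² = P²·S² = 2/7 ; C = +0.534522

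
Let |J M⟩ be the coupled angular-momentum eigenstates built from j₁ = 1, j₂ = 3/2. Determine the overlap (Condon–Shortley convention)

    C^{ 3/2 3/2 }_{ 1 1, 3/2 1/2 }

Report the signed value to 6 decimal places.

√[4·1!1!2!/5! · 2!0!2!1!3!0!] = √(8/5)
  +(−1)^0/∏(0,1,0,2,1,0)! = 1/2  (running 1/2)
⟨..|..⟩ = √(8/5)·(1/2) = +0.632456

+√(2/5) ≈ +0.632456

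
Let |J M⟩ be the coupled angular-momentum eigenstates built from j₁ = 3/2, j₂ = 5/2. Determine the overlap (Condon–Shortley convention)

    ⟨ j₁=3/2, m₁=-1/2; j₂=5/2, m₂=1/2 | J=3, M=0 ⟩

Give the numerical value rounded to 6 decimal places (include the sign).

√[7·1!2!4!/8! · 1!2!3!2!3!3!] = √(36/5)
  +(−1)^0/∏(0,1,2,3,0,1)! = 1/12  (running 1/12)
  +(−1)^1/∏(1,0,1,2,1,2)! = -1/4  (running -1/6)
⟨..|..⟩ = √(36/5)·(-1/6) = -0.447214

−√(1/5) = -0.447214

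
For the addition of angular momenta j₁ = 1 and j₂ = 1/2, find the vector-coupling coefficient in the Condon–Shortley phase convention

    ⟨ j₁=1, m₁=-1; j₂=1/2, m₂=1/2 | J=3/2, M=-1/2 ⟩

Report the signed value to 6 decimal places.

triangle: 0!×2!×1!/4! = 2/24
(j±m)!: 0!×2!×1!×0!×1!×2! = 4
prefactor² = (2J+1)×Δ×N² = 4/3
  k=0: +1/(0!×0!×2!×1!×0!×0!) = 1/2
Σ = 1/2  ⇒  CG² = 4/3×1/2² = 1/3
CG = +√(1/3) = +0.577350

+0.577350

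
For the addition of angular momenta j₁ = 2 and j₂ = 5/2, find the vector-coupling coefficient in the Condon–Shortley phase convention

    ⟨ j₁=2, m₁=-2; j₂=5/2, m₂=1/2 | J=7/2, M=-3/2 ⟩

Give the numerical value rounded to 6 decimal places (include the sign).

-0.617213

√[8·1!3!4!/9! · 0!4!3!2!2!5!] = √(1536/7)
  +(−1)^1/∏(1,0,3,2,0,2)! = -1/24  (running -1/24)
⟨..|..⟩ = √(1536/7)·(-1/24) = -0.617213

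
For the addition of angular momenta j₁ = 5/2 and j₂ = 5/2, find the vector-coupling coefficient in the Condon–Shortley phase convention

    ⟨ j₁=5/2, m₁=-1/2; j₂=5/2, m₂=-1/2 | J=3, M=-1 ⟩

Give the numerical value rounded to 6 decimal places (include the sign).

j₁+j₂−J=2  J+j₁−j₂=3  J−j₁+j₂=3  j₁+j₂+J+1=9
(j₁±m₁, j₂±m₂, J±M) = (2,3,2,3,2,4)
P² = 48/5
sum k=0..2:
  [0] +1/24 = 1/24
  [1] −1/4 = -1/4
  [2] +1/24 = 1/24
S = -1/6
C² = P²·S² = 4/15 ; C = -0.516398

-0.516398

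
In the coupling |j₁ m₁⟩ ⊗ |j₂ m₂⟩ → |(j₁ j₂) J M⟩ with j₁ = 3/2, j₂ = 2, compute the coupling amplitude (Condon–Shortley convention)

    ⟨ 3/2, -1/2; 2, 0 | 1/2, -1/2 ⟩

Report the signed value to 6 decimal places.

triangle: 3!*0!*1!/5! = 6/120
(j±m)!: 1!*2!*2!*2!*0!*1! = 8
prefactor² = (2J+1)*Δ*N² = 4/5
  k=2: +1/(2!*1!*0!*0!*0!*1!) = 1/2
Σ = 1/2  ⇒  CG² = 4/5*1/2² = 1/5
CG = +√(1/5) = +0.447214

+√(1/5) ≈ +0.447214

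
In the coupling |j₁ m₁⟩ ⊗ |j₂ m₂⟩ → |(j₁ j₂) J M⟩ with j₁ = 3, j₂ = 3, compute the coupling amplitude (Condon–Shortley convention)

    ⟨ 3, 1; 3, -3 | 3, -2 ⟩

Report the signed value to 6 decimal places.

+√(1/3) ≈ +0.577350

√[7·3!3!3!/10! · 4!2!0!6!1!5!] = √(1728)
  +(−1)^0/∏(0,3,2,0,1,3)! = 1/72  (running 1/72)
⟨..|..⟩ = √(1728)·(1/72) = +0.577350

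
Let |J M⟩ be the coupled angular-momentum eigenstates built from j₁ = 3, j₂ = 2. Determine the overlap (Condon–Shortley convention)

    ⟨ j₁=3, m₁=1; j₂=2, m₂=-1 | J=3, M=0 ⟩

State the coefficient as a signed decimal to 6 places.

√[7·2!4!2!/9! · 4!2!1!3!3!3!] = √(96/5)
  +(−1)^0/∏(0,2,2,1,2,1)! = 1/8  (running 1/8)
  +(−1)^1/∏(1,1,1,0,3,2)! = -1/12  (running 1/24)
⟨..|..⟩ = √(96/5)·(1/24) = +0.182574

+0.182574  (= +√(1/30))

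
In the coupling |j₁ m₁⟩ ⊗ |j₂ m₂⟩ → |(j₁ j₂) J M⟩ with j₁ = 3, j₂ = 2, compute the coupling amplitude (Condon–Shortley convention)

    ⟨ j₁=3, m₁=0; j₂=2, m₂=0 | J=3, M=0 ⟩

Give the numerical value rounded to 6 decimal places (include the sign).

j₁+j₂−J=2  J+j₁−j₂=4  J−j₁+j₂=2  j₁+j₂+J+1=9
(j₁±m₁, j₂±m₂, J±M) = (3,3,2,2,3,3)
P² = 48/5
sum k=0..2:
  [0] +1/24 = 1/24
  [1] −1/4 = -1/4
  [2] +1/24 = 1/24
S = -1/6
C² = P²·S² = 4/15 ; C = -0.516398

-0.516398  (= −√(4/15))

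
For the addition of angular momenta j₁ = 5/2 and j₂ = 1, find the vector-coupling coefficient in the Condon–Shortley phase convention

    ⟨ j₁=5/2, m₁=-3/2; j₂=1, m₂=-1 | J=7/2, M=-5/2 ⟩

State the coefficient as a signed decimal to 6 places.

+√(5/7) ≈ +0.845154

√[8·0!5!2!/8! · 1!4!0!2!1!6!] = √(11520/7)
  +(−1)^0/∏(0,0,4,0,1,2)! = 1/48  (running 1/48)
⟨..|..⟩ = √(11520/7)·(1/48) = +0.845154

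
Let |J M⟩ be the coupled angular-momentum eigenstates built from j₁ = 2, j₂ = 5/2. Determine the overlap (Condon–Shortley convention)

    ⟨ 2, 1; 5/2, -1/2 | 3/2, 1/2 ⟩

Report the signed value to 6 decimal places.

j₁+j₂−J=3  J+j₁−j₂=1  J−j₁+j₂=2  j₁+j₂+J+1=7
(j₁±m₁, j₂±m₂, J±M) = (3,1,2,3,2,1)
P² = 48/35
sum k=0..1:
  [0] +1/12 = 1/12
  [1] −1/2 = -1/2
S = -5/12
C² = P²·S² = 5/21 ; C = -0.487950

-0.487950  (= −√(5/21))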